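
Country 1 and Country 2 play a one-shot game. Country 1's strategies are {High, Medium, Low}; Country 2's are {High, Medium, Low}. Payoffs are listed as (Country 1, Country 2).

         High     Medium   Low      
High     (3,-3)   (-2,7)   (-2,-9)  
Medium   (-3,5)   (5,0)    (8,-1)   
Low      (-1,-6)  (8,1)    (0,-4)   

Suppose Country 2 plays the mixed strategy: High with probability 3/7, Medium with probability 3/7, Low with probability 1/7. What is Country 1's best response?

Country 1's best reply maximizes expected payoff against the mix.
High: (3/7)·3 + (3/7)·(-2) + (1/7)·(-2) = 1/7
Medium: (3/7)·(-3) + (3/7)·5 + (1/7)·8 = 2
Low: (3/7)·(-1) + (3/7)·8 + (1/7)·0 = 3
Highest expected payoff is 3, from Low.

Low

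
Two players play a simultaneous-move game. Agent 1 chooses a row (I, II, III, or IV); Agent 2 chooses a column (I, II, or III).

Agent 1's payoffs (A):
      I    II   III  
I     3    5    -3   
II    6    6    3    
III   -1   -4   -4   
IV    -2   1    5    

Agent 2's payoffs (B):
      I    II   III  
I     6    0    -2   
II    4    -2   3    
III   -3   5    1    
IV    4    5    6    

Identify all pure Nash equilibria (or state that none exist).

Find each player's best response to every opponent strategy; NE are the intersections.
Agent 1's best responses — vs I: II (payoff 6); vs II: II (payoff 6); vs III: IV (payoff 5).
Agent 2's best responses — vs I: I (payoff 6); vs II: I (payoff 4); vs III: II (payoff 5); vs IV: III (payoff 6).
Mutual best responses occur at (II, I) and (IV, III); at each, neither player gains by switching.

(II, I) and (IV, III)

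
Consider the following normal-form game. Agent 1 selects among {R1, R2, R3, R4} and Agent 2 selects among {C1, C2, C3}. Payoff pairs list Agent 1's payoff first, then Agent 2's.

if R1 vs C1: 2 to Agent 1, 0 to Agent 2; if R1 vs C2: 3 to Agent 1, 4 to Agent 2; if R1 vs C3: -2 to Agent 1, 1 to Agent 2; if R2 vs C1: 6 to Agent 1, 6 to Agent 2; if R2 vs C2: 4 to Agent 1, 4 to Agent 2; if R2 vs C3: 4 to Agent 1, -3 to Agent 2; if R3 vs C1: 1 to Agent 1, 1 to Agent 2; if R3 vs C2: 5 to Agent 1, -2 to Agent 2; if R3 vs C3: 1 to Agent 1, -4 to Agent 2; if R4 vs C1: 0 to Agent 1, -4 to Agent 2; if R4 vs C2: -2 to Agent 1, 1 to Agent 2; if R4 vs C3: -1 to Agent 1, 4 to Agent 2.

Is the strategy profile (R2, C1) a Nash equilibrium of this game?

Holding Agent 2 at C1: Agent 1 gets 6 from R2, versus 2 from R1, 1 from R3, 0 from R4. No profitable deviation for Agent 1.
Holding Agent 1 at R2: Agent 2 gets 6 from C1, versus 4 from C2, -3 from C3. No profitable deviation for Agent 2 either.

Yes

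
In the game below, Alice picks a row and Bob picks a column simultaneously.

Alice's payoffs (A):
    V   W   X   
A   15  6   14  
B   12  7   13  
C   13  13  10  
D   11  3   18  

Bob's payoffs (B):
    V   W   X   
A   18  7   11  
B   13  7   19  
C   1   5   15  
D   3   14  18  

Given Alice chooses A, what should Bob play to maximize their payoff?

With Alice fixed at A, Bob's payoffs are: V → 18, W → 7, X → 11.
The maximum is 18, achieved by V.

V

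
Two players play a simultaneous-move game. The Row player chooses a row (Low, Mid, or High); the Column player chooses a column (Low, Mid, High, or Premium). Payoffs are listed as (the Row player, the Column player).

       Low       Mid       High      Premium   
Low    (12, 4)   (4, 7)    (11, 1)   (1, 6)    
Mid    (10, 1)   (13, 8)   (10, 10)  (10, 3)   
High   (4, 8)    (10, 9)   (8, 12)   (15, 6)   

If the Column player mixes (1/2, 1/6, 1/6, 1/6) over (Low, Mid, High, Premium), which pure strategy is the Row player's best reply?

The Row player's best reply maximizes expected payoff against the mix.
Low: (1/2)·12 + (1/6)·4 + (1/6)·11 + (1/6)·1 = 26/3
Mid: (1/2)·10 + (1/6)·13 + (1/6)·10 + (1/6)·10 = 21/2
High: (1/2)·4 + (1/6)·10 + (1/6)·8 + (1/6)·15 = 15/2
Highest expected payoff is 21/2, from Mid.

Mid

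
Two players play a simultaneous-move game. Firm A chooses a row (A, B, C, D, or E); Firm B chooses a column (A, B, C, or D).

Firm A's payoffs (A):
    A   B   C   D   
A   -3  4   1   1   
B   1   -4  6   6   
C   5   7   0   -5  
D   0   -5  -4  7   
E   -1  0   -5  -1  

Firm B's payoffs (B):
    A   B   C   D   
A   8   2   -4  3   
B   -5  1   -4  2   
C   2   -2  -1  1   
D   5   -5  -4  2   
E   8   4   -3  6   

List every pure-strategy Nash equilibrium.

(C, A)

Check mutual best responses: a cell is a NE iff neither player can gain by unilaterally deviating.
Firm A's best responses — vs A: C (payoff 5); vs B: C (payoff 7); vs C: B (payoff 6); vs D: D (payoff 7).
Firm B's best responses — vs A: A (payoff 8); vs B: D (payoff 2); vs C: A (payoff 2); vs D: A (payoff 5); vs E: A (payoff 8).
The only mutual best response is (C, A); neither player gains by switching there.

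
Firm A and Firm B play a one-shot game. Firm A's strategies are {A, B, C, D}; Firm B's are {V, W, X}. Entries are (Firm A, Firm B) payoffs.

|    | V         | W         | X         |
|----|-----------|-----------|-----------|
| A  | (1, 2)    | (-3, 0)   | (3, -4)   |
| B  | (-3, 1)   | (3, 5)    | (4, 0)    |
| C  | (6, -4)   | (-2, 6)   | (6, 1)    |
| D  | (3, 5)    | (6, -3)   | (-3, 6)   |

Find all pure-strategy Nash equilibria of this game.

A profile is a Nash equilibrium when each player is best-responding to the other.
Firm A's best responses — vs V: C (payoff 6); vs W: D (payoff 6); vs X: C (payoff 6).
Firm B's best responses — vs A: V (payoff 2); vs B: W (payoff 5); vs C: W (payoff 6); vs D: X (payoff 6).
No cell has both players best-responding. For instance, Firm A's best reply to V is C, but against C Firm B prefers W over V.

None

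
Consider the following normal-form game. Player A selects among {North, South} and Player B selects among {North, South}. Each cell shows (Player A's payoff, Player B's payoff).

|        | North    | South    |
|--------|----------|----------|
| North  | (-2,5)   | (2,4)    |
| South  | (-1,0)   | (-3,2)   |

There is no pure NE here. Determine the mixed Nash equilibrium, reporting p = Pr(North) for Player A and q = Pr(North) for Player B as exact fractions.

p = 2/3, q = 5/6

Each player's mixing probability is pinned down by making the *other* player indifferent.
Player B indifferent between North and South: p·5 + (1−p)·0 = p·4 + (1−p)·2 ⟹ 0 + 5p = 2 + 2p ⟹ p = 2/3.
Player A indifferent between North and South: q·(-2) + (1−q)·2 = q·(-1) + (1−q)·(-3) ⟹ 2 + (-4)q = (-3) + 2q ⟹ q = 5/6.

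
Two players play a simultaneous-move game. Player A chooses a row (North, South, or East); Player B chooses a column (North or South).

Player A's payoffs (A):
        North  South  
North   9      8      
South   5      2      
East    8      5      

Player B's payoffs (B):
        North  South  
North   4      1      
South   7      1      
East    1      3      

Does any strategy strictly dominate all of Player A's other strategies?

Check whether one of Player A's strategies beats all alternatives regardless of what the opponent does.
North strictly dominates: vs North: 9 > each of {5, 8}; vs South: 8 > each of {2, 5}.

North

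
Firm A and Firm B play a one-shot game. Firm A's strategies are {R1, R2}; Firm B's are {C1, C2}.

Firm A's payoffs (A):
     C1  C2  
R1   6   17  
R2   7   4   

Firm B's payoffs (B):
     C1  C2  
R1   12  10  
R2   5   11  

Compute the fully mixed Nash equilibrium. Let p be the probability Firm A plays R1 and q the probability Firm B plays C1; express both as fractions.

In a mixed NE each player is indifferent between their pure strategies, so the opponent's mix sets the indifference.
Firm B indifferent between C1 and C2: p·12 + (1−p)·5 = p·10 + (1−p)·11 ⟹ 5 + 7p = 11 + (-1)p ⟹ p = 3/4.
Firm A indifferent between R1 and R2: q·6 + (1−q)·17 = q·7 + (1−q)·4 ⟹ 17 + (-11)q = 4 + 3q ⟹ q = 13/14.

p = 3/4, q = 13/14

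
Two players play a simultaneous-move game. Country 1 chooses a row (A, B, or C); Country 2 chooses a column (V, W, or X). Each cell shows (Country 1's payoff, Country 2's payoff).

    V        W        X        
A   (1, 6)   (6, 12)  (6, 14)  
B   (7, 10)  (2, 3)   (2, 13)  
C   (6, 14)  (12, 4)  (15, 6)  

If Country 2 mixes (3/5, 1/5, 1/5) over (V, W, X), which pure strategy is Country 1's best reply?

Country 1's best reply maximizes expected payoff against the mix.
A: (3/5)·1 + (1/5)·6 + (1/5)·6 = 3
B: (3/5)·7 + (1/5)·2 + (1/5)·2 = 5
C: (3/5)·6 + (1/5)·12 + (1/5)·15 = 9
Highest expected payoff is 9, from C.

C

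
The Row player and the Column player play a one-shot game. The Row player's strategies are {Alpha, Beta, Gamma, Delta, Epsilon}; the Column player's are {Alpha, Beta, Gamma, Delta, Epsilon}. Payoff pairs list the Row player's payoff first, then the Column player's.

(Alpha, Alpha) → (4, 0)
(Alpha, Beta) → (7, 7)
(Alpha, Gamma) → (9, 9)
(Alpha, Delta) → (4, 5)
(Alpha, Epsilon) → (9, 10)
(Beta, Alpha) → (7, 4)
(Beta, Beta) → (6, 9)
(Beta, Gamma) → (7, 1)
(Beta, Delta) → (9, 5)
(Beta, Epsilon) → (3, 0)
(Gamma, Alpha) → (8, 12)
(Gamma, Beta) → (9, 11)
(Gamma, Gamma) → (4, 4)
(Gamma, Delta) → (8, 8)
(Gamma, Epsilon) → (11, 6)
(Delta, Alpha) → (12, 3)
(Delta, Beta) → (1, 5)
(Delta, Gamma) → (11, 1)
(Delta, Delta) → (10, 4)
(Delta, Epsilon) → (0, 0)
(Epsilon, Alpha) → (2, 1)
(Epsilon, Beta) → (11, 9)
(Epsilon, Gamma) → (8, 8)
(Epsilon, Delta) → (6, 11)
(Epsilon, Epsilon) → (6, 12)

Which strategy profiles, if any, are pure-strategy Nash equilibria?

No pure-strategy Nash equilibrium

Check mutual best responses: a cell is a NE iff neither player can gain by unilaterally deviating.
The Row player's best responses — vs Alpha: Delta (payoff 12); vs Beta: Epsilon (payoff 11); vs Gamma: Delta (payoff 11); vs Delta: Delta (payoff 10); vs Epsilon: Gamma (payoff 11).
The Column player's best responses — vs Alpha: Epsilon (payoff 10); vs Beta: Beta (payoff 9); vs Gamma: Alpha (payoff 12); vs Delta: Beta (payoff 5); vs Epsilon: Epsilon (payoff 12).
No cell has both players best-responding. For instance, the Row player's best reply to Epsilon is Gamma, but against Gamma the Column player prefers Alpha over Epsilon.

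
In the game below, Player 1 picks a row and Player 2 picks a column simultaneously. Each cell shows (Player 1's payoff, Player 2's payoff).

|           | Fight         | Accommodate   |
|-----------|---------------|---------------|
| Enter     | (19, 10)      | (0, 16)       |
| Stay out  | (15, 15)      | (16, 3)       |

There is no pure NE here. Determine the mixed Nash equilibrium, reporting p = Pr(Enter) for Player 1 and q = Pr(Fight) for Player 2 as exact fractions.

p = 2/3, q = 4/5

In a mixed NE each player is indifferent between their pure strategies, so the opponent's mix sets the indifference.
Player 2 indifferent between Fight and Accommodate: p·10 + (1−p)·15 = p·16 + (1−p)·3 ⟹ 15 + (-5)p = 3 + 13p ⟹ p = 2/3.
Player 1 indifferent between Enter and Stay out: q·19 + (1−q)·0 = q·15 + (1−q)·16 ⟹ 0 + 19q = 16 + (-1)q ⟹ q = 4/5.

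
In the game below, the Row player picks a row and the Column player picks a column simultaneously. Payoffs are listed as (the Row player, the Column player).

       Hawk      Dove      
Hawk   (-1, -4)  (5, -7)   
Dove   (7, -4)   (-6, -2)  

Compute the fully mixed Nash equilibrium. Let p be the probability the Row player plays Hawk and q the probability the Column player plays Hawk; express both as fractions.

p = 2/5, q = 11/19

Each player's mixing probability is pinned down by making the *other* player indifferent.
The Column player indifferent between Hawk and Dove: p·(-4) + (1−p)·(-4) = p·(-7) + (1−p)·(-2) ⟹ (-4) + 0p = (-2) + (-5)p ⟹ p = 2/5.
The Row player indifferent between Hawk and Dove: q·(-1) + (1−q)·5 = q·7 + (1−q)·(-6) ⟹ 5 + (-6)q = (-6) + 13q ⟹ q = 11/19.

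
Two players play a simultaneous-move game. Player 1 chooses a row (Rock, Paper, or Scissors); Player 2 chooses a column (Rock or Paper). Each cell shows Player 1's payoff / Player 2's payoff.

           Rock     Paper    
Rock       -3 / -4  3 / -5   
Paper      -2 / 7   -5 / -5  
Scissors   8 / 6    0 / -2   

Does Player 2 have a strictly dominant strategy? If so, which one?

A strategy is strictly dominant if it gives Player 2 a strictly higher payoff than every other strategy, against every choice by the opponent.
Rock strictly dominates: vs Rock: -4 > -5; vs Paper: 7 > -5; vs Scissors: 6 > -2.

Rock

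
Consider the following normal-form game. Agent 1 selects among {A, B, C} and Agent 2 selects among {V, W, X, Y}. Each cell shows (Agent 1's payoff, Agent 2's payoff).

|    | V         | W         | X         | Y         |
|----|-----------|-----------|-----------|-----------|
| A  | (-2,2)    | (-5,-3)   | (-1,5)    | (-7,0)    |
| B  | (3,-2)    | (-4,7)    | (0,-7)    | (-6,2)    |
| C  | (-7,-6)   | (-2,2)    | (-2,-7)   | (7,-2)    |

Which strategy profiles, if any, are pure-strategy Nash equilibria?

(C, W)

A profile is a Nash equilibrium when each player is best-responding to the other.
Agent 1's best responses — vs V: B (payoff 3); vs W: C (payoff -2); vs X: B (payoff 0); vs Y: C (payoff 7).
Agent 2's best responses — vs A: X (payoff 5); vs B: W (payoff 7); vs C: W (payoff 2).
The only mutual best response is (C, W); neither player gains by switching there.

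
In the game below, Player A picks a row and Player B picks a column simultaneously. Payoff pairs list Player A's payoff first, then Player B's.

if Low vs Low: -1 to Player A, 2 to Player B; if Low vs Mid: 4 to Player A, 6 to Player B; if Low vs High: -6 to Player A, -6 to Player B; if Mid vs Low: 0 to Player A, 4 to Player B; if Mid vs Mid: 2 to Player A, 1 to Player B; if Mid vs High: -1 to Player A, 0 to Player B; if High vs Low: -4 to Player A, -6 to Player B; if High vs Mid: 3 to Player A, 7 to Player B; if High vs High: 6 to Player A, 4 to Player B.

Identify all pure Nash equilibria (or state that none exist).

(Low, Mid) and (Mid, Low)

A profile is a Nash equilibrium when each player is best-responding to the other.
Player A's best responses — vs Low: Mid (payoff 0); vs Mid: Low (payoff 4); vs High: High (payoff 6).
Player B's best responses — vs Low: Mid (payoff 6); vs Mid: Low (payoff 4); vs High: Mid (payoff 7).
Mutual best responses occur at (Low, Mid) and (Mid, Low); at each, neither player gains by switching.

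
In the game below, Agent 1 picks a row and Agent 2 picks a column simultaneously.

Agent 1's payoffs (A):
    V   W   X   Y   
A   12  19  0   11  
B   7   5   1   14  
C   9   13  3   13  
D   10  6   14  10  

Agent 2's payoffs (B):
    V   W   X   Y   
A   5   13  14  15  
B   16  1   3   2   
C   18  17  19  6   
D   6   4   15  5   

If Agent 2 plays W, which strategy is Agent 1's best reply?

A

With Agent 2 fixed at W, Agent 1's payoffs are: A → 19, B → 5, C → 13, D → 6.
The maximum is 19, achieved by A.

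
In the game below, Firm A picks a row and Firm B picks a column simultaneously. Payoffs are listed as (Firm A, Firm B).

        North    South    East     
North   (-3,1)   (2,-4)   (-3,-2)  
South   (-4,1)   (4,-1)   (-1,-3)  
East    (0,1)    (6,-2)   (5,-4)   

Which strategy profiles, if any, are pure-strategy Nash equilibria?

Find each player's best response to every opponent strategy; NE are the intersections.
Firm A's best responses — vs North: East (payoff 0); vs South: East (payoff 6); vs East: East (payoff 5).
Firm B's best responses — vs North: North (payoff 1); vs South: North (payoff 1); vs East: North (payoff 1).
The only mutual best response is (East, North); neither player gains by switching there.

(East, North)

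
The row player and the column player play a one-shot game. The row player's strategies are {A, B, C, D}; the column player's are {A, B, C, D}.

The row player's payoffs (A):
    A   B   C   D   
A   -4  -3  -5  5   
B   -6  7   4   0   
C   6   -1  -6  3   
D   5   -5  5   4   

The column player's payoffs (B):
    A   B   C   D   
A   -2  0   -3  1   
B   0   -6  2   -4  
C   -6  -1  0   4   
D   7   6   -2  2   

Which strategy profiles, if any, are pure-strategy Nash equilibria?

(A, D)

Check mutual best responses: a cell is a NE iff neither player can gain by unilaterally deviating.
The row player's best responses — vs A: C (payoff 6); vs B: B (payoff 7); vs C: D (payoff 5); vs D: A (payoff 5).
The column player's best responses — vs A: D (payoff 1); vs B: C (payoff 2); vs C: D (payoff 4); vs D: A (payoff 7).
The only mutual best response is (A, D); neither player gains by switching there.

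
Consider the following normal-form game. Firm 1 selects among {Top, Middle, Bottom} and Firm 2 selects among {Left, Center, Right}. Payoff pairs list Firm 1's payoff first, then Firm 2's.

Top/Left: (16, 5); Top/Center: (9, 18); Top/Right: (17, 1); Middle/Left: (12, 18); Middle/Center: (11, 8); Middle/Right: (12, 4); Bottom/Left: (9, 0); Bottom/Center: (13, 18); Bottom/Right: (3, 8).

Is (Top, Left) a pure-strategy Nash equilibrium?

No

Holding Firm 2 at Left: Firm 1 gets 16 from Top, versus 12 from Middle, 9 from Bottom. No profitable deviation for Firm 1.
Holding Firm 1 at Top: Firm 2 gets 5 from Left but could get 18 by switching to Center. Firm 2 has a profitable deviation.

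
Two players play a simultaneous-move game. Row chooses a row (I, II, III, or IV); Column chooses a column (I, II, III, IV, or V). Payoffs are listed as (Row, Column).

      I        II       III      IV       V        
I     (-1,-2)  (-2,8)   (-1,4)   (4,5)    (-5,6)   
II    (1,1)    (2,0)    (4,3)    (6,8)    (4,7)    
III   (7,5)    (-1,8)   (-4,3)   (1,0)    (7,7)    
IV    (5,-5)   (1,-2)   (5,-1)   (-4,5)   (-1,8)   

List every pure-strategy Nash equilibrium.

(II, IV)

Check mutual best responses: a cell is a NE iff neither player can gain by unilaterally deviating.
Row's best responses — vs I: III (payoff 7); vs II: II (payoff 2); vs III: IV (payoff 5); vs IV: II (payoff 6); vs V: III (payoff 7).
Column's best responses — vs I: II (payoff 8); vs II: IV (payoff 8); vs III: II (payoff 8); vs IV: V (payoff 8).
The only mutual best response is (II, IV); neither player gains by switching there.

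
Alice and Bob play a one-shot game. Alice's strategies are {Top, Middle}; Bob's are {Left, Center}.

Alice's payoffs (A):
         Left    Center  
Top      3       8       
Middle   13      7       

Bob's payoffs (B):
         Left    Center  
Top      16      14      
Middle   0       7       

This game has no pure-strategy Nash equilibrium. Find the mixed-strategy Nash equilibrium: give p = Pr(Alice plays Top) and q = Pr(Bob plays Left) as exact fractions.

Each player's mixing probability is pinned down by making the *other* player indifferent.
Bob indifferent between Left and Center: p·16 + (1−p)·0 = p·14 + (1−p)·7 ⟹ 0 + 16p = 7 + 7p ⟹ p = 7/9.
Alice indifferent between Top and Middle: q·3 + (1−q)·8 = q·13 + (1−q)·7 ⟹ 8 + (-5)q = 7 + 6q ⟹ q = 1/11.

p = 7/9, q = 1/11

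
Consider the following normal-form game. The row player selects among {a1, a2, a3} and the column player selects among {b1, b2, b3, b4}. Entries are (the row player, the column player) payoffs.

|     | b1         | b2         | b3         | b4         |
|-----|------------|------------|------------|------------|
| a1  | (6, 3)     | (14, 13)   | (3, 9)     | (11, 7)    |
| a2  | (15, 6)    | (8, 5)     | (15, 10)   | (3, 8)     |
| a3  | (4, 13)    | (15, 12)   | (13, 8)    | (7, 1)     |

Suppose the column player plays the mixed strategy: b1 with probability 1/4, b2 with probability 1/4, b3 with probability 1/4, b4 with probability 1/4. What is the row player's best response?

a2

The row player's best reply maximizes expected payoff against the mix.
a1: (1/4)·6 + (1/4)·14 + (1/4)·3 + (1/4)·11 = 17/2
a2: (1/4)·15 + (1/4)·8 + (1/4)·15 + (1/4)·3 = 41/4
a3: (1/4)·4 + (1/4)·15 + (1/4)·13 + (1/4)·7 = 39/4
Highest expected payoff is 41/4, from a2.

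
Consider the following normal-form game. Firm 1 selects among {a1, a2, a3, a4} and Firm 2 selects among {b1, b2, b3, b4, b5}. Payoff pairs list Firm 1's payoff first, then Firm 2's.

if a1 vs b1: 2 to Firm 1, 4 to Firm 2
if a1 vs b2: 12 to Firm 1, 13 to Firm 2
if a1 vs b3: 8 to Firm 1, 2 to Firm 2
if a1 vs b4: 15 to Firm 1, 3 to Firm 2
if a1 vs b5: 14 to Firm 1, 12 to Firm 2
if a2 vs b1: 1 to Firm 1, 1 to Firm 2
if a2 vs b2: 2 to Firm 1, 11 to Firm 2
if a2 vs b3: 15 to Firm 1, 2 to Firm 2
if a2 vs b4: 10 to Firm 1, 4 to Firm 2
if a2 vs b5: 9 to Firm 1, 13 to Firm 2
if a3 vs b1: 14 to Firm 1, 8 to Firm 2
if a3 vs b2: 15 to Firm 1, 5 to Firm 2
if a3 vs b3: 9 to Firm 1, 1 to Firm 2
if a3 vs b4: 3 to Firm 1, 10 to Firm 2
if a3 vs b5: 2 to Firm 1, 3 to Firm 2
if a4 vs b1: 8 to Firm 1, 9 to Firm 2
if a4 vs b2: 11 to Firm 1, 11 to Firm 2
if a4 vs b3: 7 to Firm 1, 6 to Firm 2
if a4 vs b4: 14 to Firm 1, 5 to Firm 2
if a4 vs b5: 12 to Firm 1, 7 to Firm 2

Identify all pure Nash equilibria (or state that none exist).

There is no pure-strategy Nash equilibrium

Check mutual best responses: a cell is a NE iff neither player can gain by unilaterally deviating.
Firm 1's best responses — vs b1: a3 (payoff 14); vs b2: a3 (payoff 15); vs b3: a2 (payoff 15); vs b4: a1 (payoff 15); vs b5: a1 (payoff 14).
Firm 2's best responses — vs a1: b2 (payoff 13); vs a2: b5 (payoff 13); vs a3: b4 (payoff 10); vs a4: b2 (payoff 11).
No cell has both players best-responding. For instance, Firm 1's best reply to b2 is a3, but against a3 Firm 2 prefers b4 over b2.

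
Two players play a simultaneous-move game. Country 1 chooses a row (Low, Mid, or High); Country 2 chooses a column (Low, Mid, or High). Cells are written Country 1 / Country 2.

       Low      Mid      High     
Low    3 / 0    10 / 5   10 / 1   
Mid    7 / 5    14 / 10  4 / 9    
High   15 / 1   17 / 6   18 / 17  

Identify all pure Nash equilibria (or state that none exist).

(High, High)

Find each player's best response to every opponent strategy; NE are the intersections.
Country 1's best responses — vs Low: High (payoff 15); vs Mid: High (payoff 17); vs High: High (payoff 18).
Country 2's best responses — vs Low: Mid (payoff 5); vs Mid: Mid (payoff 10); vs High: High (payoff 17).
The only mutual best response is (High, High); neither player gains by switching there.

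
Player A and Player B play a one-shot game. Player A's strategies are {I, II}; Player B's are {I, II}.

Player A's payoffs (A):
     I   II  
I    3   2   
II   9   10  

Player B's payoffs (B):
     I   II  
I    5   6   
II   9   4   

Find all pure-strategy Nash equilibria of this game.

(II, I)

Check mutual best responses: a cell is a NE iff neither player can gain by unilaterally deviating.
Player A's best responses — vs I: II (payoff 9); vs II: II (payoff 10).
Player B's best responses — vs I: II (payoff 6); vs II: I (payoff 9).
The only mutual best response is (II, I); neither player gains by switching there.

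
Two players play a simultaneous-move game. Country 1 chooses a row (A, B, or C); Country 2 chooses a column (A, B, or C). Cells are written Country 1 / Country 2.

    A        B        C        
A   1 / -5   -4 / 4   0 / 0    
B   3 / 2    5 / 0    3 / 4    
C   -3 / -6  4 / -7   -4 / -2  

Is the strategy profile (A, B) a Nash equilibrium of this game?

Holding Country 2 at B: Country 1 gets -4 from A but could get 5 by switching to B. Country 1 has a profitable deviation.

No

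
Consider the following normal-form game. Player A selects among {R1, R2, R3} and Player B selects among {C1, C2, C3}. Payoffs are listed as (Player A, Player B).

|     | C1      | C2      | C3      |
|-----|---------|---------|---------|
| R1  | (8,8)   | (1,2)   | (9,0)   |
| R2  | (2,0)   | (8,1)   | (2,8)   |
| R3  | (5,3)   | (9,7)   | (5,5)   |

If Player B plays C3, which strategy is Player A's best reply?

R1

With Player B fixed at C3, Player A's payoffs are: R1 → 9, R2 → 2, R3 → 5.
The maximum is 9, achieved by R1.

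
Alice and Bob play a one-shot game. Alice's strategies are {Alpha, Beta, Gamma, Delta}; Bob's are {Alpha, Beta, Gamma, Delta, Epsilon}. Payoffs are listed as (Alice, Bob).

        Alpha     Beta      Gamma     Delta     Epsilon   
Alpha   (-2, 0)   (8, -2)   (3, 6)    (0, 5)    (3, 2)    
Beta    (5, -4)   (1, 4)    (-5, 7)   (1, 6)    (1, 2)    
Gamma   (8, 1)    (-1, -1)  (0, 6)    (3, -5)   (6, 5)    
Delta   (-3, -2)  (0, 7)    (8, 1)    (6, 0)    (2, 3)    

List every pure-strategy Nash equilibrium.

A profile is a Nash equilibrium when each player is best-responding to the other.
Alice's best responses — vs Alpha: Gamma (payoff 8); vs Beta: Alpha (payoff 8); vs Gamma: Delta (payoff 8); vs Delta: Delta (payoff 6); vs Epsilon: Gamma (payoff 6).
Bob's best responses — vs Alpha: Gamma (payoff 6); vs Beta: Gamma (payoff 7); vs Gamma: Gamma (payoff 6); vs Delta: Beta (payoff 7).
No cell has both players best-responding. For instance, Alice's best reply to Delta is Delta, but against Delta Bob prefers Beta over Delta.

There is no pure-strategy Nash equilibrium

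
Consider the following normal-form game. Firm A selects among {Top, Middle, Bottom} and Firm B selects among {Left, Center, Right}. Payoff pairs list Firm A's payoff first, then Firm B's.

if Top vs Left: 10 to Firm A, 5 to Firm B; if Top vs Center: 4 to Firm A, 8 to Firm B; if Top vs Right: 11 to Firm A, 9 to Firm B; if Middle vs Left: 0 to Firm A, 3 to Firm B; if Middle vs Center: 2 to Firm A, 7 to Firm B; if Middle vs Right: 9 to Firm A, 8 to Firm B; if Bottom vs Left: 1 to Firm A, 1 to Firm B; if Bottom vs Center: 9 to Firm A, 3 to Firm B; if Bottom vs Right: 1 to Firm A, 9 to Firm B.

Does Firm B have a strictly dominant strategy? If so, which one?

Check whether one of Firm B's strategies beats all alternatives regardless of what the opponent does.
Right strictly dominates: vs Top: 9 > each of {5, 8}; vs Middle: 8 > each of {3, 7}; vs Bottom: 9 > each of {1, 3}.

Right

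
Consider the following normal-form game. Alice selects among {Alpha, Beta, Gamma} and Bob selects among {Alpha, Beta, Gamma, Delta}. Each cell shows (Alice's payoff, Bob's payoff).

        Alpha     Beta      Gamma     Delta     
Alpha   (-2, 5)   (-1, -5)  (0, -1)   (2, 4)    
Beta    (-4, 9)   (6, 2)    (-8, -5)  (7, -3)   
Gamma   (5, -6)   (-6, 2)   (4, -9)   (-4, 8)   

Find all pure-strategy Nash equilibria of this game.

No pure-strategy Nash equilibrium

Find each player's best response to every opponent strategy; NE are the intersections.
Alice's best responses — vs Alpha: Gamma (payoff 5); vs Beta: Beta (payoff 6); vs Gamma: Gamma (payoff 4); vs Delta: Beta (payoff 7).
Bob's best responses — vs Alpha: Alpha (payoff 5); vs Beta: Alpha (payoff 9); vs Gamma: Delta (payoff 8).
No cell has both players best-responding. For instance, Alice's best reply to Delta is Beta, but against Beta Bob prefers Alpha over Delta.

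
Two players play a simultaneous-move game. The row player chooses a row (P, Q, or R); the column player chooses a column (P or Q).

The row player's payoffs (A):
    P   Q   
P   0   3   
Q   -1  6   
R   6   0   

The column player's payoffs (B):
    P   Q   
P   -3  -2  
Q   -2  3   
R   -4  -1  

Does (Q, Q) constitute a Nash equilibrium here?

Yes

Holding the column player at Q: the row player gets 6 from Q, versus 3 from P, 0 from R. No profitable deviation for the row player.
Holding the row player at Q: the column player gets 3 from Q, versus -2 from P. No profitable deviation for the column player either.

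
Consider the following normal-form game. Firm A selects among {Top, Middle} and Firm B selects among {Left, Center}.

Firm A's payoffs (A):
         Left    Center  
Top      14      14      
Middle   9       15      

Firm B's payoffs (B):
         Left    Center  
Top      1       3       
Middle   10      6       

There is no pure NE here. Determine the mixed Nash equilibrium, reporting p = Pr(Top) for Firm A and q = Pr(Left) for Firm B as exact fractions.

In a mixed NE each player is indifferent between their pure strategies, so the opponent's mix sets the indifference.
Firm B indifferent between Left and Center: p·1 + (1−p)·10 = p·3 + (1−p)·6 ⟹ 10 + (-9)p = 6 + (-3)p ⟹ p = 2/3.
Firm A indifferent between Top and Middle: q·14 + (1−q)·14 = q·9 + (1−q)·15 ⟹ 14 + 0q = 15 + (-6)q ⟹ q = 1/6.

p = 2/3, q = 1/6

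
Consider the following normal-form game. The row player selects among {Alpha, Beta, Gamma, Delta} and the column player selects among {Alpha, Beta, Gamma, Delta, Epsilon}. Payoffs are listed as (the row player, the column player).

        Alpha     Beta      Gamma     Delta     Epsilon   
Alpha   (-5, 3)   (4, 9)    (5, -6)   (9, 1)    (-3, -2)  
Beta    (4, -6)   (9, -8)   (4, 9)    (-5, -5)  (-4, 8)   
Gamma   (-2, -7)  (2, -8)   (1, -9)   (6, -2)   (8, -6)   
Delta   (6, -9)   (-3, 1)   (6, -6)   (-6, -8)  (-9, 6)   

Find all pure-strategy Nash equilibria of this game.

None

A profile is a Nash equilibrium when each player is best-responding to the other.
The row player's best responses — vs Alpha: Delta (payoff 6); vs Beta: Beta (payoff 9); vs Gamma: Delta (payoff 6); vs Delta: Alpha (payoff 9); vs Epsilon: Gamma (payoff 8).
The column player's best responses — vs Alpha: Beta (payoff 9); vs Beta: Gamma (payoff 9); vs Gamma: Delta (payoff -2); vs Delta: Epsilon (payoff 6).
No cell has both players best-responding. For instance, the row player's best reply to Delta is Alpha, but against Alpha the column player prefers Beta over Delta.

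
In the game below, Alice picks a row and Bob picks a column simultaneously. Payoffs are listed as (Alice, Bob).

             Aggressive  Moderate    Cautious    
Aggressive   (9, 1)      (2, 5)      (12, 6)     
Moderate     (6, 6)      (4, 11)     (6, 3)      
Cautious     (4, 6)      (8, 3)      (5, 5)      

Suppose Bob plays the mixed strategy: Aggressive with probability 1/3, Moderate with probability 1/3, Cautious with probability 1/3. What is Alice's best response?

Aggressive

Compute Alice's expected payoff from each pure strategy against the given mix.
Aggressive: (1/3)·9 + (1/3)·2 + (1/3)·12 = 23/3
Moderate: (1/3)·6 + (1/3)·4 + (1/3)·6 = 16/3
Cautious: (1/3)·4 + (1/3)·8 + (1/3)·5 = 17/3
Highest expected payoff is 23/3, from Aggressive.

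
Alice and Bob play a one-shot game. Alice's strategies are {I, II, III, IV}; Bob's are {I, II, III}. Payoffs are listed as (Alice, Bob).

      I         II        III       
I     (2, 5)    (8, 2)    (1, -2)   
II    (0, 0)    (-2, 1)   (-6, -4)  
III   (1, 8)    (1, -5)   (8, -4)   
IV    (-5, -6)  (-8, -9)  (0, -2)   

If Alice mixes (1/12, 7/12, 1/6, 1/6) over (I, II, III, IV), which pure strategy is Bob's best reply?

Bob's best reply maximizes expected payoff against the mix.
I: (1/12)·5 + (7/12)·0 + (1/6)·8 + (1/6)·(-6) = 3/4
II: (1/12)·2 + (7/12)·1 + (1/6)·(-5) + (1/6)·(-9) = -19/12
III: (1/12)·(-2) + (7/12)·(-4) + (1/6)·(-4) + (1/6)·(-2) = -7/2
Highest expected payoff is 3/4, from I.

I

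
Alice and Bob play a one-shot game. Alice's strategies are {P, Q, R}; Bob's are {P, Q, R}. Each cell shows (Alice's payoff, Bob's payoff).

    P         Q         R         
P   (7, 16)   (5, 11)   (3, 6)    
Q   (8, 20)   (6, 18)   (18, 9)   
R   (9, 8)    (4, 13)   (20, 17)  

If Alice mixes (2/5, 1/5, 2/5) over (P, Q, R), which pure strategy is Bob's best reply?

Bob's best reply maximizes expected payoff against the mix.
P: (2/5)·16 + (1/5)·20 + (2/5)·8 = 68/5
Q: (2/5)·11 + (1/5)·18 + (2/5)·13 = 66/5
R: (2/5)·6 + (1/5)·9 + (2/5)·17 = 11
Highest expected payoff is 68/5, from P.

P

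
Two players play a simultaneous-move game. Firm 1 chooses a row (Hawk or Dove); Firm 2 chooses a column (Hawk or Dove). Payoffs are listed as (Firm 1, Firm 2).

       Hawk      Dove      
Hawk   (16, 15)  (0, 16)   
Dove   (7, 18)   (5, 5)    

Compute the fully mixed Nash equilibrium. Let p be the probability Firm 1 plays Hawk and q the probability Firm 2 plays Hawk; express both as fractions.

p = 13/14, q = 5/14

Each player's mixing probability is pinned down by making the *other* player indifferent.
Firm 2 indifferent between Hawk and Dove: p·15 + (1−p)·18 = p·16 + (1−p)·5 ⟹ 18 + (-3)p = 5 + 11p ⟹ p = 13/14.
Firm 1 indifferent between Hawk and Dove: q·16 + (1−q)·0 = q·7 + (1−q)·5 ⟹ 0 + 16q = 5 + 2q ⟹ q = 5/14.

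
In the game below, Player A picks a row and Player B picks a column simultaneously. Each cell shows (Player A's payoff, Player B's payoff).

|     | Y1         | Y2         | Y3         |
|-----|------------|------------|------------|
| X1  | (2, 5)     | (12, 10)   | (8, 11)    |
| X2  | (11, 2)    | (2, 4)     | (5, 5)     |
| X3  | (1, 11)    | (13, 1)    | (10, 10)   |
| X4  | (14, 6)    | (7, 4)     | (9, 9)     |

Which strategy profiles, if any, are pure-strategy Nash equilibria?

There is no pure-strategy Nash equilibrium

Check mutual best responses: a cell is a NE iff neither player can gain by unilaterally deviating.
Player A's best responses — vs Y1: X4 (payoff 14); vs Y2: X3 (payoff 13); vs Y3: X3 (payoff 10).
Player B's best responses — vs X1: Y3 (payoff 11); vs X2: Y3 (payoff 5); vs X3: Y1 (payoff 11); vs X4: Y3 (payoff 9).
No cell has both players best-responding. For instance, Player A's best reply to Y2 is X3, but against X3 Player B prefers Y1 over Y2.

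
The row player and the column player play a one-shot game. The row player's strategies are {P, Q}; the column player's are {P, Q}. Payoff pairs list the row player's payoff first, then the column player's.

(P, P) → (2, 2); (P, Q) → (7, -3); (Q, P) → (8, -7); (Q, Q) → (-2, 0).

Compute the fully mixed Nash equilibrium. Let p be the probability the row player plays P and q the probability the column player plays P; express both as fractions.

In a mixed NE each player is indifferent between their pure strategies, so the opponent's mix sets the indifference.
The column player indifferent between P and Q: p·2 + (1−p)·(-7) = p·(-3) + (1−p)·0 ⟹ (-7) + 9p = 0 + (-3)p ⟹ p = 7/12.
The row player indifferent between P and Q: q·2 + (1−q)·7 = q·8 + (1−q)·(-2) ⟹ 7 + (-5)q = (-2) + 10q ⟹ q = 3/5.

p = 7/12, q = 3/5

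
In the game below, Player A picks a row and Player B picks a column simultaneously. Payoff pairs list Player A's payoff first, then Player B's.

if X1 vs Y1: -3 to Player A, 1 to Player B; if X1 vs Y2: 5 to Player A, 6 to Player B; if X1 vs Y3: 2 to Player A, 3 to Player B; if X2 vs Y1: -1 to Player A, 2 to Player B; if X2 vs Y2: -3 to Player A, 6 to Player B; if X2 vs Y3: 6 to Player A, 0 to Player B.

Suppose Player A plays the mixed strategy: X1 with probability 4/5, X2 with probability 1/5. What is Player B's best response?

Y2

Compute Player B's expected payoff from each pure strategy against the given mix.
Y1: (4/5)·1 + (1/5)·2 = 6/5
Y2: (4/5)·6 + (1/5)·6 = 6
Y3: (4/5)·3 + (1/5)·0 = 12/5
Highest expected payoff is 6, from Y2.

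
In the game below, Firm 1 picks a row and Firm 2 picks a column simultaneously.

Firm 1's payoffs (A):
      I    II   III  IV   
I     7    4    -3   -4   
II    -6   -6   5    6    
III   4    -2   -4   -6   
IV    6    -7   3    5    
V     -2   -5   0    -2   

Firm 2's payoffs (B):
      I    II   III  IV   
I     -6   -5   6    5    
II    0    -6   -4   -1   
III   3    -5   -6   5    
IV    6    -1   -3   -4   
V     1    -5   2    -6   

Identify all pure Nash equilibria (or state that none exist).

A profile is a Nash equilibrium when each player is best-responding to the other.
Firm 1's best responses — vs I: I (payoff 7); vs II: I (payoff 4); vs III: II (payoff 5); vs IV: II (payoff 6).
Firm 2's best responses — vs I: III (payoff 6); vs II: I (payoff 0); vs III: IV (payoff 5); vs IV: I (payoff 6); vs V: III (payoff 2).
No cell has both players best-responding. For instance, Firm 1's best reply to III is II, but against II Firm 2 prefers I over III.

No pure-strategy Nash equilibrium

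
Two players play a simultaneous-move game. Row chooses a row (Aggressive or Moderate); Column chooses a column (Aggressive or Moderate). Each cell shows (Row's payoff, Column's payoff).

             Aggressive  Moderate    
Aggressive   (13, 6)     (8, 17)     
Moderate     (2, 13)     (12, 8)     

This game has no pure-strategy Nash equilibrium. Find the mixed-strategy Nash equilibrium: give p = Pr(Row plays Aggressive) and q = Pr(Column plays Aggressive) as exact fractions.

p = 5/16, q = 4/15

Each player's mixing probability is pinned down by making the *other* player indifferent.
Column indifferent between Aggressive and Moderate: p·6 + (1−p)·13 = p·17 + (1−p)·8 ⟹ 13 + (-7)p = 8 + 9p ⟹ p = 5/16.
Row indifferent between Aggressive and Moderate: q·13 + (1−q)·8 = q·2 + (1−q)·12 ⟹ 8 + 5q = 12 + (-10)q ⟹ q = 4/15.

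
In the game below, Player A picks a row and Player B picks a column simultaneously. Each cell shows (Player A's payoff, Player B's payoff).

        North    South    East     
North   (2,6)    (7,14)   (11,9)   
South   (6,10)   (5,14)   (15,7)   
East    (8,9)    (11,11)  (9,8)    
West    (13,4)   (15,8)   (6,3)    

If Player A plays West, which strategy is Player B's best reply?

South

With Player A fixed at West, Player B's payoffs are: North → 4, South → 8, East → 3.
The maximum is 8, achieved by South.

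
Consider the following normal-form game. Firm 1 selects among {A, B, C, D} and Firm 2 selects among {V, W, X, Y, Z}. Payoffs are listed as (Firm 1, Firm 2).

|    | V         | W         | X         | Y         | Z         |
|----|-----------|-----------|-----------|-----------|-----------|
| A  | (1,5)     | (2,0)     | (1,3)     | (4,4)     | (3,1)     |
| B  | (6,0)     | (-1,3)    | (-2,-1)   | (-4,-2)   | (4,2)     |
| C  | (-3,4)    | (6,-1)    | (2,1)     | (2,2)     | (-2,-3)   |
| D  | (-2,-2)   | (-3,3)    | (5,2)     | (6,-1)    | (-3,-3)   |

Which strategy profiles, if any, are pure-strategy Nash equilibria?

Check mutual best responses: a cell is a NE iff neither player can gain by unilaterally deviating.
Firm 1's best responses — vs V: B (payoff 6); vs W: C (payoff 6); vs X: D (payoff 5); vs Y: D (payoff 6); vs Z: B (payoff 4).
Firm 2's best responses — vs A: V (payoff 5); vs B: W (payoff 3); vs C: V (payoff 4); vs D: W (payoff 3).
No cell has both players best-responding. For instance, Firm 1's best reply to X is D, but against D Firm 2 prefers W over X.

There is no pure-strategy Nash equilibrium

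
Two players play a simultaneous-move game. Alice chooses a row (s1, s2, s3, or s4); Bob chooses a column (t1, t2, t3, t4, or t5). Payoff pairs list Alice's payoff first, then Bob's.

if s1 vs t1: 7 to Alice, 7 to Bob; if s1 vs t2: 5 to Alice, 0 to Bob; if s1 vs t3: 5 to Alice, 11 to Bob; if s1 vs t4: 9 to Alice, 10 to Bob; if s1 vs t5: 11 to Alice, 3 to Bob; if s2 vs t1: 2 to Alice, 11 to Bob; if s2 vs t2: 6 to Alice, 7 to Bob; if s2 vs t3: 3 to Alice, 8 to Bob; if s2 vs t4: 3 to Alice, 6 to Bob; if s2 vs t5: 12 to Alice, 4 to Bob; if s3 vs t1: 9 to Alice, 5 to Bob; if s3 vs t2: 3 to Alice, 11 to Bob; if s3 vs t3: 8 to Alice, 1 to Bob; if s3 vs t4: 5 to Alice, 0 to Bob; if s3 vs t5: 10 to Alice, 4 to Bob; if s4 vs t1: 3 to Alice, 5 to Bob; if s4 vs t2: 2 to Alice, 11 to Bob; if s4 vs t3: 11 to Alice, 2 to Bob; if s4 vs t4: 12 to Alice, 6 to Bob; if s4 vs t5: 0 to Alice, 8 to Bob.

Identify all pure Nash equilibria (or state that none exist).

None

A profile is a Nash equilibrium when each player is best-responding to the other.
Alice's best responses — vs t1: s3 (payoff 9); vs t2: s2 (payoff 6); vs t3: s4 (payoff 11); vs t4: s4 (payoff 12); vs t5: s2 (payoff 12).
Bob's best responses — vs s1: t3 (payoff 11); vs s2: t1 (payoff 11); vs s3: t2 (payoff 11); vs s4: t2 (payoff 11).
No cell has both players best-responding. For instance, Alice's best reply to t3 is s4, but against s4 Bob prefers t2 over t3.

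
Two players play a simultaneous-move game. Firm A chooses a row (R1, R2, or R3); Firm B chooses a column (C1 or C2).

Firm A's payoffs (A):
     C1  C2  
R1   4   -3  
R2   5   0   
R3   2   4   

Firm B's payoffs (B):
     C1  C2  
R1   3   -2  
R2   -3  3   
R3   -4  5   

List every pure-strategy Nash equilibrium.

(R3, C2)

A profile is a Nash equilibrium when each player is best-responding to the other.
Firm A's best responses — vs C1: R2 (payoff 5); vs C2: R3 (payoff 4).
Firm B's best responses — vs R1: C1 (payoff 3); vs R2: C2 (payoff 3); vs R3: C2 (payoff 5).
The only mutual best response is (R3, C2); neither player gains by switching there.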